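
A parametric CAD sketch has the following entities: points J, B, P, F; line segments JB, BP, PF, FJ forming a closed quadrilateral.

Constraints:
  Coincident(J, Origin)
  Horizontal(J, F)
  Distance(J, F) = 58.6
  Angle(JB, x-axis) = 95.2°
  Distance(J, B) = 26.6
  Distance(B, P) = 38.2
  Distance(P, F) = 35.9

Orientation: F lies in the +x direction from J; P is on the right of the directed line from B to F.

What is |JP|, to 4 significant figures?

22.88

J is at the origin; JF is horizontal with |JF| = 58.6 and F in +x, so F = (58.6, 0). JB runs at 95.2° with |JB| = 26.6, so B = (-2.411, 26.49). P is determined by |BP| = 38.2 and |PF| = 35.9 together: it lies at the intersection of circle(B, 38.2) and circle(F, 35.9). With |BF| = 66.51, the foot of the radical line on BF is 34.54 from B and the perpendicular offset is √(38.2² − 34.54²) = 16.32. Taking the right-of-BF solution: P = (22.77, -2.235).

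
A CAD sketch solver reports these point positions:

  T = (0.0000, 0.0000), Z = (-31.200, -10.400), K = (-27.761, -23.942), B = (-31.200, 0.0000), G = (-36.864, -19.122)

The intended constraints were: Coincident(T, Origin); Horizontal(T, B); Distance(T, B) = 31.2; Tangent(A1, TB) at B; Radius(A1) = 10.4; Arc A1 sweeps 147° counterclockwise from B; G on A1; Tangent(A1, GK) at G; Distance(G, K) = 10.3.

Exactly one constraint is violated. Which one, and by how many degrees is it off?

Tangent(A1, GK) at G — off by 5.10°.

T = (0.00, 0.00) ✓; T.y = 0.00, B.y = 0.00 ✓; |TB| = 31.20 ✓; ∠(ZB, BT) = 90.00° ✓; |ZB| = 10.40 ✓; bearing(Z→G) − bearing(Z→B) = 147.0° ✓; |ZG| = 10.40 ✓; ∠(ZG, GK) = 84.90° ✗; |GK| = 10.30 ✓.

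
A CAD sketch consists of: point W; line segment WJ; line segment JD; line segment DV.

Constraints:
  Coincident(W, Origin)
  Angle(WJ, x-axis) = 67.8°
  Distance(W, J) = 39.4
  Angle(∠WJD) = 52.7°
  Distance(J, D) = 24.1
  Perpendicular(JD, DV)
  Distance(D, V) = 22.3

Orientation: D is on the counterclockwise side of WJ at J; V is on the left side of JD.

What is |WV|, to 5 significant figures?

9.0444

∠WJD = 52.7°, so JD runs at 67.8° + (180° − 52.7°) = 195.10° from the x-axis; with |JD| = 24.1, D = J + 24.1·(cos 195.10°, sin 195.10°) = (-8.3810, 30.201). JD ⟂ DV; with |DV| = 22.3 on the left of JD, V = D + 22.3·(0.26050, -0.96547) = (-2.5717, 8.6711). Then |WV| = |V − W| = 9.0444.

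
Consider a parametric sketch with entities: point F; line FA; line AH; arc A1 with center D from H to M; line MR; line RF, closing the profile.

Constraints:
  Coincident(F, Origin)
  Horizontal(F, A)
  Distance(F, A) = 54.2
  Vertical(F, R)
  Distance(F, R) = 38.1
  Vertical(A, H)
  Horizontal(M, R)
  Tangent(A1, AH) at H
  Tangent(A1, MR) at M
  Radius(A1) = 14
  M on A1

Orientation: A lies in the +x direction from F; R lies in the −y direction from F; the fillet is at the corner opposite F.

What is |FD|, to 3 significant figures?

46.9

F is at the origin; FA is horizontal with |FA| = 54.2 and A on the +x side, so A = (54.2, 0.00). FR is vertical with |FR| = 38.1 and R on the −y side, so R = (0.00, -38.1). The virtual corner opposite F is at (54.2, -38.1). Since A1 is tangent to AH there, DH ⟂ AH and since A1 is tangent to MR there, DM ⟂ MR, with radius 14.0, so the center D sits 14.0 in from both sides at D = (40.2, -24.1). Then |FD| = |D − F| = 46.9.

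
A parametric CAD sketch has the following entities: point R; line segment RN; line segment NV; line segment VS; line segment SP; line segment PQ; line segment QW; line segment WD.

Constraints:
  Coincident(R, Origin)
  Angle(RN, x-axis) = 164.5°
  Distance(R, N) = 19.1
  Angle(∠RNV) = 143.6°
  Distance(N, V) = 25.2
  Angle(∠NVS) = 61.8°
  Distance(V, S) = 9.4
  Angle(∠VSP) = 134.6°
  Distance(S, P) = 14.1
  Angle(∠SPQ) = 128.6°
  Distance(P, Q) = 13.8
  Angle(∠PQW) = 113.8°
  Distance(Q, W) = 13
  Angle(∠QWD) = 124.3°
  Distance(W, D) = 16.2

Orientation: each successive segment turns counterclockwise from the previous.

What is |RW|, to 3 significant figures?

24.1

R is at the origin; RN runs at 164.5° with length 19.1, so N = (-18.4, 5.10). ∠RNV = 143.6° gives NV at -159° from the x-axis; with |NV| = 25.2, V = (-41.9, -3.89). ∠NVS = 61.8° gives VS at -40.9° from the x-axis; with |VS| = 9.4, S = (-34.8, -10.0). ∠VSP = 134.6° gives SP at 4.50° from the x-axis; with |SP| = 14.1, P = (-20.8, -8.93). ∠SPQ = 128.6° gives PQ at 55.9° from the x-axis; with |PQ| = 13.8, Q = (-13.0, 2.49). ∠PQW = 113.8° gives QW at 122° from the x-axis; with |QW| = 13.0, W = (-20.0, 13.5). Then |RW| = |W − R| = 24.1.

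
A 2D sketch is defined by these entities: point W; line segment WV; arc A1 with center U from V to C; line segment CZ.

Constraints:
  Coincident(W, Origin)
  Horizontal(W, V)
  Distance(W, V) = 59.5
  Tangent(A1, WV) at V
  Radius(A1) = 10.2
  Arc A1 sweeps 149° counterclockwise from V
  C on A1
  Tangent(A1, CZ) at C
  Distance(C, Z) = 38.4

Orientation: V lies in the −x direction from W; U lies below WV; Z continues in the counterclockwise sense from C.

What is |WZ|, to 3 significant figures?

50.1

On A1, V sits at bearing 90° from U; a 149° counterclockwise sweep puts C at bearing 239°, so C = U + 10.2·(cos 239°, sin 239°) = (-64.8, -18.9). A1 meets CZ tangentially, so UC is at right angles to CZ, so CZ runs along (−sin 239°, cos 239°); with |CZ| = 38.4, Z = (-31.8, -38.7). Then |WZ| = |Z − W| = 50.1.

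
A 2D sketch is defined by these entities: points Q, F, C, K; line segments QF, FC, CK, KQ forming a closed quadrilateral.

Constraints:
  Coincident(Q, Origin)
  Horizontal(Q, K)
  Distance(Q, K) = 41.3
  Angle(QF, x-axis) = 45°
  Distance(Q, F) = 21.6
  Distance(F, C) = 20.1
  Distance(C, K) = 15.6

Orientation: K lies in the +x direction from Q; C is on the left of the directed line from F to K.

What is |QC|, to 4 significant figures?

38.18

Checks: Q = (0.00, 0.00) ✓; |FC| = 20.10 ✓; |CK| = 15.60 ✓.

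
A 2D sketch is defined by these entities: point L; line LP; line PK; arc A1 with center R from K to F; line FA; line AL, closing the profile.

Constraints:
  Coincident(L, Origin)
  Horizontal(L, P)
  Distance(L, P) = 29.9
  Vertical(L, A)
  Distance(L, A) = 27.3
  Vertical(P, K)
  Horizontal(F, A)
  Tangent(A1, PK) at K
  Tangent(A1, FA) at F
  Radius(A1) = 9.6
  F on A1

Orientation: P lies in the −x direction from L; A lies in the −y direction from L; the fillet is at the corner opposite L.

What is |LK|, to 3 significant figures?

34.7

L is at the origin; LP is horizontal with |LP| = 29.9 and P on the −x side, so P = (-29.9, 0.00). LA is vertical with |LA| = 27.3 and A on the −y side, so A = (0.00, -27.3). The virtual corner opposite L is at (-29.9, -27.3). A1 meets PK tangentially, so RK is at right angles to PK and tangency of A1 to FA means the radius RF is perpendicular to FA, with radius 9.6, so the center R sits 9.6 in from both sides at R = (-20.3, -17.7). That places the tangent points at K = (-29.9, -17.7) on PK and F = (-20.3, -27.3) on FA. Then |LK| = |K − L| = 34.7.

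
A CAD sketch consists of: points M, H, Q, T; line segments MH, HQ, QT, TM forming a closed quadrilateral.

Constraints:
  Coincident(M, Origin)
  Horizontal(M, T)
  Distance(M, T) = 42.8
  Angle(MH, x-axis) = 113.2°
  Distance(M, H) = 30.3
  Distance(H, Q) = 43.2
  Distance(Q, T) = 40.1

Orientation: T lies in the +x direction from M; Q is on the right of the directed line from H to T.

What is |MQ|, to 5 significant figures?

12.909

M is at the origin; M and T share the same y with |MT| = 42.8 and T in +x, so T = (42.8, 0). MH runs at 113.2° with |MH| = 30.3, so H = (-11.936, 27.850). Q is determined by |HQ| = 43.2 and |QT| = 40.1 together: it lies at the intersection of circle(H, 43.2) and circle(T, 40.1). With |HT| = 61.414, the foot of the radical line on HT is 32.809 from H and the perpendicular offset is √(43.2² − 32.809²) = 28.103. Taking the right-of-HT solution: Q = (4.5615, -12.076).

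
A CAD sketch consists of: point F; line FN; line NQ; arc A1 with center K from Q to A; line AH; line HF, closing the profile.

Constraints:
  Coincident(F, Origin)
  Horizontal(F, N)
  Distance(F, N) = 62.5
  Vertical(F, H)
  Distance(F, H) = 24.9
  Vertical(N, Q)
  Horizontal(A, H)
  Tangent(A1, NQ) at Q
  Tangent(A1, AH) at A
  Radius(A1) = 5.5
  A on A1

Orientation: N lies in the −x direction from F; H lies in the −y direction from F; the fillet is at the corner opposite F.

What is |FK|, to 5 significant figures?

60.211

FH is vertical with |FH| = 24.9 and H on the −y side, so H = (0.0000, -24.900). The virtual corner opposite F is at (-62.500, -24.900). Tangency of A1 to NQ means the radius KQ is perpendicular to NQ and since A1 is tangent to AH there, KA ⟂ AH, with radius 5.5, so the center K sits 5.5 in from both sides at K = (-57.000, -19.400). Then |FK| = |K − F| = 60.211.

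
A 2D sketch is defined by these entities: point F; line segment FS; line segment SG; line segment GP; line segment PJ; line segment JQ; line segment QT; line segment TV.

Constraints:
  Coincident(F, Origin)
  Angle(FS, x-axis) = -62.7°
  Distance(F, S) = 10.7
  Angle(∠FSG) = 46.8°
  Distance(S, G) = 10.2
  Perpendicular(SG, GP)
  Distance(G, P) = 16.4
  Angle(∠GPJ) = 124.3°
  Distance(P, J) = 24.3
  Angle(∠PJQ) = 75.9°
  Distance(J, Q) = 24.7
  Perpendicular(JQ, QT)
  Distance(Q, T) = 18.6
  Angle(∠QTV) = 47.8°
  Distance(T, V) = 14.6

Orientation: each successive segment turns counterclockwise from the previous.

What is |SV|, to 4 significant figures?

15.43

F is at the origin; FS runs at -62.7° with length 10.7, so S = (4.908, -9.508). ∠FSG = 46.8° gives SG at 70.50° from the x-axis; with |SG| = 10.2, G = (8.312, 0.1067). SG is perpendicular to GP, so GP runs at 160.5°; with |GP| = 16.4, P = (-7.147, 5.581). ∠GPJ = 124.3° gives PJ at -143.8° from the x-axis; with |PJ| = 24.3, J = (-26.76, -8.771). ∠PJQ = 75.9° gives JQ at -39.70° from the x-axis; with |JQ| = 24.7, Q = (-7.752, -24.55). JQ is perpendicular to QT, so QT runs at 50.30°; with |QT| = 18.6, T = (4.129, -10.24). ∠QTV = 47.8° gives TV at -177.5° from the x-axis; with |TV| = 14.6, V = (-10.46, -10.87). Then |SV| = |V − S| = 15.43.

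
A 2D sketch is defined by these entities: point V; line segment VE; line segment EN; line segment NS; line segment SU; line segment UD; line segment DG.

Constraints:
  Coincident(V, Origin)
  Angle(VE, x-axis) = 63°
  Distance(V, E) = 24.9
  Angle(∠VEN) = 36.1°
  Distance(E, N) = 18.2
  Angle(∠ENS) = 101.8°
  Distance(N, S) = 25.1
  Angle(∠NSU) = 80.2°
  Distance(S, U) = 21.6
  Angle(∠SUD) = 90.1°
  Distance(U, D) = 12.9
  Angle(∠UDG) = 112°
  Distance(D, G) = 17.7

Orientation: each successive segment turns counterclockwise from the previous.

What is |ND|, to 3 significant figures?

21.0

V is at the origin; VE runs at 63.0° with length 24.9, so E = (11.3, 22.2). ∠VEN = 36.1° gives EN at -153° from the x-axis; with |EN| = 18.2, N = (-4.93, 14.0). ∠ENS = 101.8° gives NS at -74.9° from the x-axis; with |NS| = 25.1, S = (1.61, -10.3). ∠NSU = 80.2° gives SU at 24.9° from the x-axis; with |SU| = 21.6, U = (21.2, -1.19). ∠SUD = 90.1° gives UD at 115° from the x-axis; with |UD| = 12.9, D = (15.8, 10.5). Then |ND| = |D − N| = 21.0.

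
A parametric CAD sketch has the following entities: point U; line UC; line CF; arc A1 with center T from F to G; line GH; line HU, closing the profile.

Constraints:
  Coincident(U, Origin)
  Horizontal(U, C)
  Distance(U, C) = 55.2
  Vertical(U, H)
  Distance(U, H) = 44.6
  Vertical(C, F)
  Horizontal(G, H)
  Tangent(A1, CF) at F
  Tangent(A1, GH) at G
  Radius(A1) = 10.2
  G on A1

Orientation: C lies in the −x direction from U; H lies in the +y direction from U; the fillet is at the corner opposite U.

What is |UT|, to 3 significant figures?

56.6

U and H share the same x with |UH| = 44.6 and H on the +y side, so H = (0.00, 44.6). The virtual corner opposite U is at (-55.2, 44.6). Tangency of A1 to CF means the radius TF is perpendicular to CF and A1 meets GH tangentially, so TG is at right angles to GH, with radius 10.2, so the center T sits 10.2 in from both sides at T = (-45.0, 34.4). Then |UT| = |T − U| = 56.6.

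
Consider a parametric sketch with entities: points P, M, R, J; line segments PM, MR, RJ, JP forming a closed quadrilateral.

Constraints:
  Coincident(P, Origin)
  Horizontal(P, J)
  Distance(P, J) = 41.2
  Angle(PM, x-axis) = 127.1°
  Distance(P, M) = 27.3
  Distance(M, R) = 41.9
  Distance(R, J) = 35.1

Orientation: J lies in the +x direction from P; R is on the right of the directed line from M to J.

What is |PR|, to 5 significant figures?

14.611

P is at the origin; PJ is horizontal with |PJ| = 41.2 and J in +x, so J = (41.2, 0). PM runs at 127.1° with |PM| = 27.3, so M = (-16.468, 21.774). R is determined by |MR| = 41.9 and |RJ| = 35.1 together: it lies at the intersection of circle(M, 41.9) and circle(J, 35.1). With |MJ| = 61.641, the foot of the radical line on MJ is 35.068 from M and the perpendicular offset is √(41.9² − 35.068²) = 22.932. Taking the right-of-MJ solution: R = (8.2393, -12.066).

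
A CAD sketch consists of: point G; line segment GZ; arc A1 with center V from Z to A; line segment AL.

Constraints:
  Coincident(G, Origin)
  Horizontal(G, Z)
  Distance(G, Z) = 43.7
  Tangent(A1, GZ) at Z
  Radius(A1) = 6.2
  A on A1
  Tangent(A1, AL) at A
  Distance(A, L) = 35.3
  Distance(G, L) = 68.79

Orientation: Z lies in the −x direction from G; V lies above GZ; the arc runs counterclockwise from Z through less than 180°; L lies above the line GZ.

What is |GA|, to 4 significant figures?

39.46

Checks: ∠(VZ, ZG) = 90.00° ✓; |VZ| = 6.200 ✓; |VA| = 6.200 ✓; ∠(VA, AL) = 90.00° ✓; |AL| = 35.30 ✓; |GL| = 68.79 ✓.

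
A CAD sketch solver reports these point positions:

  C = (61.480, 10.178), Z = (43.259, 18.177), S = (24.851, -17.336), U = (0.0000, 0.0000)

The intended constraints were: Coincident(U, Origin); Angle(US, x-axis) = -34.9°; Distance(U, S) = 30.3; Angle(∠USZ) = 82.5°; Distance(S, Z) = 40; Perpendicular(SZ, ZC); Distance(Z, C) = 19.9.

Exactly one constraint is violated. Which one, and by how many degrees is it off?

Perpendicular(SZ, ZC) — off by 3.70°.

U = (0.00, 0.00) ✓; US at -34.90° ✓; |US| = 30.30 ✓; ∠USZ = 82.50° ✓; |SZ| = 40.00 ✓; ∠(SZ, ZC) = 86.30° ✗; |ZC| = 19.90 ✓.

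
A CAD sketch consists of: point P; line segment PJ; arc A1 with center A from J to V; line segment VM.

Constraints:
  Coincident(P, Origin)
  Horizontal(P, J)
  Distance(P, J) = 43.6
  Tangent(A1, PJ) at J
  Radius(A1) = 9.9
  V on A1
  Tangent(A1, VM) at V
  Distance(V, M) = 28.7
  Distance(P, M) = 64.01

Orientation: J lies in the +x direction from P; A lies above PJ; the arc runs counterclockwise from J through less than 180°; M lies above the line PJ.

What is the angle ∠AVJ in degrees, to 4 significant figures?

41.93°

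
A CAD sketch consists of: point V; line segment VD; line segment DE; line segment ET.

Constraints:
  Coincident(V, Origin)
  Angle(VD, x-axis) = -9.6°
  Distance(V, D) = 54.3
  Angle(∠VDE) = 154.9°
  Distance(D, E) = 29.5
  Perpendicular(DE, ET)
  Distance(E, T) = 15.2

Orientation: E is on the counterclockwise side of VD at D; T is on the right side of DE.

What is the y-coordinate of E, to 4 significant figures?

-1.172

V is at the origin; VD runs at -9.6° with length 54.3, so D = 54.3·(cos -9.6°, sin -9.6°) = (53.54, -9.056). ∠VDE = 154.9°, so DE runs at -9.6° + (180° − 154.9°) = 15.50° from the x-axis; with |DE| = 29.5, E = D + 29.5·(cos 15.50°, sin 15.50°) = (81.97, -1.172). So E.y = -1.172.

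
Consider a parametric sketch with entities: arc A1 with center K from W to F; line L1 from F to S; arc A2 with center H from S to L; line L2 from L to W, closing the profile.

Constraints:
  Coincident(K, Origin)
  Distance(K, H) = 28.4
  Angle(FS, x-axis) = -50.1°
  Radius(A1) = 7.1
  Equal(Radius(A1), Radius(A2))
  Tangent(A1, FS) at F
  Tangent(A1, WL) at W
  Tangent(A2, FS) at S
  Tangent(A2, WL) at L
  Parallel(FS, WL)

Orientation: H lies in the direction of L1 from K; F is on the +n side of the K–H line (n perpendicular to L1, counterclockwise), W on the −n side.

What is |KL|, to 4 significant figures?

29.27

Tangency of A1 to both parallel lines with radius 7.1 puts F and W at K ± 7.1·n: F = (5.447, 4.554), W = (-5.447, -4.554). Equal radii place S and L the same way about H: S = H + 7.1·n = (23.66, -17.23), L = H − 7.1·n = (12.77, -26.34). Then |KL| = |L − K| = 29.27.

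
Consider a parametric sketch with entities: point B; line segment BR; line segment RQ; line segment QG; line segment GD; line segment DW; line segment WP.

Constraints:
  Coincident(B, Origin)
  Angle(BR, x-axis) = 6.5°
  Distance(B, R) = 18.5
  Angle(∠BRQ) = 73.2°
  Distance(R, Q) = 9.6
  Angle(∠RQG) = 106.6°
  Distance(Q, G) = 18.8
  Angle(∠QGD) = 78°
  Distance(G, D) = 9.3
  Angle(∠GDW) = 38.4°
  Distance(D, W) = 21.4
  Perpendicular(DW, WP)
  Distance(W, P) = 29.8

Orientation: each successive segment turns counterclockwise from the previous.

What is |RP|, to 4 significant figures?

49.10

∠GDW = 38.4° gives DW at 70.30° from the x-axis; with |DW| = 21.4, W = (6.108, 20.06). The perpendicularity gives WP at right angles to DW, so WP runs at 160.3°; with |WP| = 29.8, P = (-21.95, 30.10). Then |RP| = |P − R| = 49.10.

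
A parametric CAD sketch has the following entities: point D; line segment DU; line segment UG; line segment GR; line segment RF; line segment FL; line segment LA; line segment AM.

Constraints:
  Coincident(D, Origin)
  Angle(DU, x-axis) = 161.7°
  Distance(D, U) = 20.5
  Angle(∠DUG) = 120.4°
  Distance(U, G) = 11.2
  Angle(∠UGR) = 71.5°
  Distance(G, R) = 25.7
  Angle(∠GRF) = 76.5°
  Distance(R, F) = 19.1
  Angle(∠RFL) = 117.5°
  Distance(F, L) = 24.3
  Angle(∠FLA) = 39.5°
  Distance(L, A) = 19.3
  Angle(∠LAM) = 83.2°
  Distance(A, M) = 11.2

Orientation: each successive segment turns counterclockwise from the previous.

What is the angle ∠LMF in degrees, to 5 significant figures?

131.90°

D is at the origin; DU runs at 161.7° with length 20.5, so U = (-19.463, 6.4368). ∠DUG = 120.4° gives UG at -138.70° from the x-axis; with |UG| = 11.2, G = (-27.877, -0.95517). ∠UGR = 71.5° gives GR at -30.200° from the x-axis; with |GR| = 25.7, R = (-5.6655, -13.883). ∠GRF = 76.5° gives RF at 73.300° from the x-axis; with |RF| = 19.1, F = (-0.17693, 4.4116). ∠RFL = 117.5° gives FL at 135.80° from the x-axis; with |FL| = 24.3, L = (-17.598, 21.353). ∠FLA = 39.5° gives LA at -83.700° from the x-axis; with |LA| = 19.3, A = (-15.480, 2.1693). ∠LAM = 83.2° gives AM at 13.100° from the x-axis; with |AM| = 11.2, M = (-4.5715, 4.7078). Then cos ∠LMF = ML·MF / (|ML||MF|), giving 131.90°.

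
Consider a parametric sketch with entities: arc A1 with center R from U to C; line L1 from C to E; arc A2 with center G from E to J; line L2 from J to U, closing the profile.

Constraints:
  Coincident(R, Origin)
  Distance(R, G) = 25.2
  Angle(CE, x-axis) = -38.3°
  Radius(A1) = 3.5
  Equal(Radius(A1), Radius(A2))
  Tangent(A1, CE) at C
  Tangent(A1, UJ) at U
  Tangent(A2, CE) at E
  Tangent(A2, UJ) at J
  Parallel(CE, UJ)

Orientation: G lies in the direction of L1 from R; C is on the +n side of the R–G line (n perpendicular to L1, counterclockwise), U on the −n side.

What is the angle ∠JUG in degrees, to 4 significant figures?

7.907°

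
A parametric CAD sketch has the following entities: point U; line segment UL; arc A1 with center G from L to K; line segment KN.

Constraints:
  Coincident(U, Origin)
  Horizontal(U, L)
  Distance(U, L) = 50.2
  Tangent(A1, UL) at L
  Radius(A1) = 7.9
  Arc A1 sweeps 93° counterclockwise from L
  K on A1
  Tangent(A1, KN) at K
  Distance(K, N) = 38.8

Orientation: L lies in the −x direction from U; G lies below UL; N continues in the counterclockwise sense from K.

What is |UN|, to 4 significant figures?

73.19

U is at the origin; U and L share the same y with |UL| = 50.2 and L on the −x side, so L = (-50.20, 0.000). The tangent condition forces GL to be normal to UL, so G = L + (0, -7.9) = (-50.20, -7.900). On A1, L sits at bearing 90° from G; a 93° counterclockwise sweep puts K at bearing 183°, so K = G + 7.9·(cos 183°, sin 183°) = (-58.09, -8.313). Tangency of A1 to KN means the radius GK is perpendicular to KN, so KN runs along (−sin 183°, cos 183°); with |KN| = 38.8, N = (-56.06, -47.06). Then |UN| = |N − U| = 73.19.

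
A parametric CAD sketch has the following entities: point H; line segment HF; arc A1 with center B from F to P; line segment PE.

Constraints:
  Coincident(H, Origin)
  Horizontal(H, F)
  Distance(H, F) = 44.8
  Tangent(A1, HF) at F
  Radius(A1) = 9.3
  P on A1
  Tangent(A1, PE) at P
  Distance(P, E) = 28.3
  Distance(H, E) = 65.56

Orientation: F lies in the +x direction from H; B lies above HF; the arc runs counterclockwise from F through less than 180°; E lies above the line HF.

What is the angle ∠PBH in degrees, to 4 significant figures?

169.3°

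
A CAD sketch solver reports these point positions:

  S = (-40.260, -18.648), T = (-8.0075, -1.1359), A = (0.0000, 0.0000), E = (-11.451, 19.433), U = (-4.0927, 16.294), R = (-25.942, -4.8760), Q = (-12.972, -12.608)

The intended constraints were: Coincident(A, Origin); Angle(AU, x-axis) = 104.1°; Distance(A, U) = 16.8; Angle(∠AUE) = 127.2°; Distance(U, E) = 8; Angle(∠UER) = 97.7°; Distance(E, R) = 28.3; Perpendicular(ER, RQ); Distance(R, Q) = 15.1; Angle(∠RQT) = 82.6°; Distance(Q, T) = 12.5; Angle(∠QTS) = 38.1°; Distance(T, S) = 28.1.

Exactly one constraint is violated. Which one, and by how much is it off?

Distance(T, S) = 28.1 — off by 8.60.

A = (0.00, 0.00) ✓; AU at 104.1° ✓; |AU| = 16.80 ✓; ∠AUE = 127.2° ✓; |UE| = 8.000 ✓; ∠UER = 97.70° ✓; |ER| = 28.30 ✓; ∠(ER, RQ) = 90.00° ✓; |RQ| = 15.10 ✓; ∠RQT = 82.60° ✓; |QT| = 12.50 ✓; ∠QTS = 38.10° ✓; |TS| = 36.70 ✗.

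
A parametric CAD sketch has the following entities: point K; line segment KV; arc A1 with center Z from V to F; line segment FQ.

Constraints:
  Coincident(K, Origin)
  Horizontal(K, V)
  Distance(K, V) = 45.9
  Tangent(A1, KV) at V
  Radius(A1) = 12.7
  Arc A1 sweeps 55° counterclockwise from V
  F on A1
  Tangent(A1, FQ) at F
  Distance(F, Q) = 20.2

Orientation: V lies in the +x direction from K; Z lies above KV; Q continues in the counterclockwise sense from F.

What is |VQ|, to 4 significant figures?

31.08

On A1, V sits at bearing -90° from Z; a 55° counterclockwise sweep puts F at bearing -35°, so F = Z + 12.7·(cos -35°, sin -35°) = (56.30, 5.416). A1 meets FQ tangentially, so ZF is at right angles to FQ, so FQ runs along (−sin -35°, cos -35°); with |FQ| = 20.2, Q = (67.89, 21.96). Then |VQ| = |Q − V| = 31.08.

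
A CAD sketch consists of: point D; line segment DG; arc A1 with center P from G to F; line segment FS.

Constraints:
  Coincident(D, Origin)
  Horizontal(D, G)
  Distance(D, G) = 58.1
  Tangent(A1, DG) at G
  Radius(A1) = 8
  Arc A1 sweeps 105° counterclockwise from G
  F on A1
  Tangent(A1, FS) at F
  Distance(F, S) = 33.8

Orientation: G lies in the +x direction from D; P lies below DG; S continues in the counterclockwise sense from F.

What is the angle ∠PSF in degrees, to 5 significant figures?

13.316°

On A1, G sits at bearing 90° from P; a 105° counterclockwise sweep puts F at bearing 195°, so F = P + 8.0·(cos 195°, sin 195°) = (50.373, -10.071). A1 meets FS tangentially, so PF is at right angles to FS, so FS runs along (−sin 195°, cos 195°); with |FS| = 33.8, S = (59.121, -42.719). Then cos ∠PSF = SP·SF / (|SP||SF|), giving 13.316°.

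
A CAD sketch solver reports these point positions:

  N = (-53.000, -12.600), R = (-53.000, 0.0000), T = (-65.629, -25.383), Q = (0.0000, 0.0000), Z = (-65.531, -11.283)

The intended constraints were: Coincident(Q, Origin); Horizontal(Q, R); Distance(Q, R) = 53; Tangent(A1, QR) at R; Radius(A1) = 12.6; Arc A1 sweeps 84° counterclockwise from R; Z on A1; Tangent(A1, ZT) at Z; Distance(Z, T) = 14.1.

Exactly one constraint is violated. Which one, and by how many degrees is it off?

Tangent(A1, ZT) at Z — off by 5.60°.

Q = (0.00, 0.00) ✓; Q.y = 0.00, R.y = 0.00 ✓; |QR| = 53.00 ✓; ∠(NR, RQ) = 90.00° ✓; |NR| = 12.60 ✓; bearing(N→Z) − bearing(N→R) = 84.00° ✓; |NZ| = 12.60 ✓; ∠(NZ, ZT) = 84.40° ✗; |ZT| = 14.10 ✓.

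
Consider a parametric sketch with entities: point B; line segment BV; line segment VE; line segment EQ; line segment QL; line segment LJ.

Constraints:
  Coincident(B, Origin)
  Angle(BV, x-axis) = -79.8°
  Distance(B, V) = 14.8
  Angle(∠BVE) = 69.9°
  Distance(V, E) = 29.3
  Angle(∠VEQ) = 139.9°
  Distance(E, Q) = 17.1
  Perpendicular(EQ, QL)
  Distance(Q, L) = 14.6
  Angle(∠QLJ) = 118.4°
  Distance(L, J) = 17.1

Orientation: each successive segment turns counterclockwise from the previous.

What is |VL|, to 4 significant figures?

39.74

∠VEQ = 139.9° gives EQ at 70.40° from the x-axis; with |EQ| = 17.1, Q = (33.65, 16.33). EQ is perpendicular to QL, so QL runs at 160.4°; with |QL| = 14.6, L = (19.90, 21.22). Then |VL| = |L − V| = 39.74.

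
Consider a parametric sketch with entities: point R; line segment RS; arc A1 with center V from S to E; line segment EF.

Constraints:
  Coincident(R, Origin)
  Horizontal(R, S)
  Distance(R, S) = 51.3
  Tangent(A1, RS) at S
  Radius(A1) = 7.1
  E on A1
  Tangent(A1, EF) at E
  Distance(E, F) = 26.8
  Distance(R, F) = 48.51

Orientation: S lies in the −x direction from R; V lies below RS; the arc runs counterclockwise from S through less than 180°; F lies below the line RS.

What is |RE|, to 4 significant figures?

57.60

R is at the origin; R and S share the same y with |RS| = 51.3 and S on the −x side, so S = (-51.30, 0.000). Since A1 is tangent to RS there, VS ⟂ RS, so V = S + (0, -7.1) = (-51.30, -7.100). Since VE ⟂ EF (tangency), |VF| = √(7.1² + 26.8²) = 27.72 regardless of where E sits on A1. So F lies on both circle(R, 48.51) and circle(V, 27.72); the below-RS intersection is F = (-37.29, -31.03). E is the foot of the tangent from F: E = (-56.30, -12.14).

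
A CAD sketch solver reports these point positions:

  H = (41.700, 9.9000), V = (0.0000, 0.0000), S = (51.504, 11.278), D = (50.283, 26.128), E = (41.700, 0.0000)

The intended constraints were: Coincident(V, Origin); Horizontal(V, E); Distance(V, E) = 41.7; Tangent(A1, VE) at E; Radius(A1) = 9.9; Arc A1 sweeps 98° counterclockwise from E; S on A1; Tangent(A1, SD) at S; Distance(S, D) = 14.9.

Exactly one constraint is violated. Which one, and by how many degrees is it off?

Tangent(A1, SD) at S — off by 3.30°.

V = (0.00, 0.00) ✓; V.y = 0.00, E.y = 0.00 ✓; |VE| = 41.70 ✓; ∠(HE, EV) = 90.00° ✓; |HE| = 9.900 ✓; bearing(H→S) − bearing(H→E) = 98.00° ✓; |HS| = 9.900 ✓; ∠(HS, SD) = 93.30° ✗; |SD| = 14.90 ✓.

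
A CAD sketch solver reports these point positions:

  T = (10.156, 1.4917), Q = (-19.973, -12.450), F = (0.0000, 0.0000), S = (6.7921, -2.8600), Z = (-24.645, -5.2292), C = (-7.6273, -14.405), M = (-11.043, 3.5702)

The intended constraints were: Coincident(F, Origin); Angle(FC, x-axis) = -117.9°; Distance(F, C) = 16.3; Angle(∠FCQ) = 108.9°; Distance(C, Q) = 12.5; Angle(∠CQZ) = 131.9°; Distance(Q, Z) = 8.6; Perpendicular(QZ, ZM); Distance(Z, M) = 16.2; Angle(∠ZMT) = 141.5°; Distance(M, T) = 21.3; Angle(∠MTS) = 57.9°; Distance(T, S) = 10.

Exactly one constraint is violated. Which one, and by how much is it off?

Distance(T, S) = 10 — off by 4.50.

F = (0.00, 0.00) ✓; FC at -117.9° ✓; |FC| = 16.30 ✓; ∠FCQ = 108.9° ✓; |CQ| = 12.50 ✓; ∠CQZ = 131.9° ✓; |QZ| = 8.600 ✓; ∠(QZ, ZM) = 90.00° ✓; |ZM| = 16.20 ✓; ∠ZMT = 141.5° ✓; |MT| = 21.30 ✓; ∠MTS = 57.90° ✓; |TS| = 5.500 ✗.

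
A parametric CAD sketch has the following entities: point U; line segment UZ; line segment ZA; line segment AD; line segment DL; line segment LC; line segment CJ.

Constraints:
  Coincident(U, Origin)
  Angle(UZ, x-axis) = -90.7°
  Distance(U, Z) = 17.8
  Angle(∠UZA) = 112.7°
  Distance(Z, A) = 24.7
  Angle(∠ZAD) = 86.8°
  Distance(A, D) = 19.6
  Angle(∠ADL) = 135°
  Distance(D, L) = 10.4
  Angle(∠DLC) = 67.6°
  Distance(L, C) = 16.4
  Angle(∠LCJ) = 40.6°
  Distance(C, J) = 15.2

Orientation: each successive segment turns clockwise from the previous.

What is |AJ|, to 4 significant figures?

18.67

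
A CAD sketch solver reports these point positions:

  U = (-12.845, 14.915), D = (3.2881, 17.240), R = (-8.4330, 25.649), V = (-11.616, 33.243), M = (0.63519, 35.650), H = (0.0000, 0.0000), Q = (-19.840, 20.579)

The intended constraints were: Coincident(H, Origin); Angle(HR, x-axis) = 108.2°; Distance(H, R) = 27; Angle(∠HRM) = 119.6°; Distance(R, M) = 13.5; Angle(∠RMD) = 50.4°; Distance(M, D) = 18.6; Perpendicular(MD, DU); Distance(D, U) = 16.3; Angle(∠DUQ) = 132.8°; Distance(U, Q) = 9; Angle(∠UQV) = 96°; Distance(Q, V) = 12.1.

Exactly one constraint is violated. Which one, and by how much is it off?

Distance(Q, V) = 12.1 — off by 3.00.

H = (0.00, 0.00) ✓; HR at 108.2° ✓; |HR| = 27.00 ✓; ∠HRM = 119.6° ✓; |RM| = 13.50 ✓; ∠RMD = 50.40° ✓; |MD| = 18.60 ✓; ∠(MD, DU) = 90.00° ✓; |DU| = 16.30 ✓; ∠DUQ = 132.8° ✓; |UQ| = 9.001 ✓; ∠UQV = 96.00° ✓; |QV| = 15.10 ✗.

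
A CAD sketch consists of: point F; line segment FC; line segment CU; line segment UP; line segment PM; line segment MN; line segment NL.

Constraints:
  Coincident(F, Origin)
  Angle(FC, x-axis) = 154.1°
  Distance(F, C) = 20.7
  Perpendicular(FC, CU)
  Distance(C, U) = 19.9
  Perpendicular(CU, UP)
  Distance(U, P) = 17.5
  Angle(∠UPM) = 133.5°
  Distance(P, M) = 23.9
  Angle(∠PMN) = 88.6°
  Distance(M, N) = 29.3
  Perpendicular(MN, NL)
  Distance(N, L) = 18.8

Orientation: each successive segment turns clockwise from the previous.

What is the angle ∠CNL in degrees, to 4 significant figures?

6.536°

F is at the origin; FC runs at 154.1° with length 20.7, so C = (-18.62, 9.042). FC ⟂ CU, so CU runs at 64.10°; with |CU| = 19.9, U = (-9.928, 26.94). CU ⟂ UP, so UP runs at -25.90°; with |UP| = 17.5, P = (5.814, 19.30). ∠UPM = 133.5° gives PM at -72.40° from the x-axis; with |PM| = 23.9, M = (13.04, -3.482). ∠PMN = 88.6° gives MN at -163.8° from the x-axis; with |MN| = 29.3, N = (-15.10, -11.66). MN is perpendicular to NL, so NL runs at 106.2°; with |NL| = 18.8, L = (-20.34, 6.397). Then cos ∠CNL = NC·NL / (|NC||NL|), giving 6.536°.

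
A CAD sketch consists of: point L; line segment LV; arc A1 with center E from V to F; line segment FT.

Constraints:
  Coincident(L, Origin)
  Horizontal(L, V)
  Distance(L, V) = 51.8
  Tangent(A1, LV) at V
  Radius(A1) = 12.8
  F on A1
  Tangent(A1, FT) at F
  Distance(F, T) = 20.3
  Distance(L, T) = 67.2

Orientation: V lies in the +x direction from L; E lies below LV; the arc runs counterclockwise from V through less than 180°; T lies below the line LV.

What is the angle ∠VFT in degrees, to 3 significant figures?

113°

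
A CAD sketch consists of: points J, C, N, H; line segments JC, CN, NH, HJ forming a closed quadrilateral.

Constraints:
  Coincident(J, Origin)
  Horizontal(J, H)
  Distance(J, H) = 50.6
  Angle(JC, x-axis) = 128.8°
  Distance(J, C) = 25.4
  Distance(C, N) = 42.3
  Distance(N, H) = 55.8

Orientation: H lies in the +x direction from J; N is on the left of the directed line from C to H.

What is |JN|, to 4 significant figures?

48.63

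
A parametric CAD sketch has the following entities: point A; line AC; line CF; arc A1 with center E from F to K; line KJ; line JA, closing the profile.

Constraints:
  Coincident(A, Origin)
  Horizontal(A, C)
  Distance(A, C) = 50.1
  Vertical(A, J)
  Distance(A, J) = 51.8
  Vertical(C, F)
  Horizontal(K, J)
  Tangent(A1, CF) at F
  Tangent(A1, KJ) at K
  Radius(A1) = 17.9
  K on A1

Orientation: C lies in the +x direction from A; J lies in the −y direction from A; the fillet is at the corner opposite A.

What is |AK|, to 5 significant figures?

60.992

A is at the origin; A and C share the same y with |AC| = 50.1 and C on the +x side, so C = (50.100, 0.0000). A and J share the same x with |AJ| = 51.8 and J on the −y side, so J = (0.0000, -51.800). The virtual corner opposite A is at (50.100, -51.800). A1 meets CF tangentially, so EF is at right angles to CF and the tangent condition forces EK to be normal to KJ, with radius 17.9, so the center E sits 17.9 in from both sides at E = (32.200, -33.900). That places the tangent points at F = (50.100, -33.900) on CF and K = (32.200, -51.800) on KJ. Then |AK| = |K − A| = 60.992.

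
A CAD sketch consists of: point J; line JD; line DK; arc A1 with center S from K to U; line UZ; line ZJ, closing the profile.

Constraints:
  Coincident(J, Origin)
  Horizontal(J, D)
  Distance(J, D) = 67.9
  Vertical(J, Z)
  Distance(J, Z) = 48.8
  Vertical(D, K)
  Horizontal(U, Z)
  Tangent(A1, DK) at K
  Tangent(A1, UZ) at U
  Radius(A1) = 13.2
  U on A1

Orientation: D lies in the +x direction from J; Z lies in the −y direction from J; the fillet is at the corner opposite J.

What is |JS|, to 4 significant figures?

65.26

JZ is vertical with |JZ| = 48.8 and Z on the −y side, so Z = (0.000, -48.80). The virtual corner opposite J is at (67.90, -48.80). Since A1 is tangent to DK there, SK ⟂ DK and since A1 is tangent to UZ there, SU ⟂ UZ, with radius 13.2, so the center S sits 13.2 in from both sides at S = (54.70, -35.60). Then |JS| = |S − J| = 65.26.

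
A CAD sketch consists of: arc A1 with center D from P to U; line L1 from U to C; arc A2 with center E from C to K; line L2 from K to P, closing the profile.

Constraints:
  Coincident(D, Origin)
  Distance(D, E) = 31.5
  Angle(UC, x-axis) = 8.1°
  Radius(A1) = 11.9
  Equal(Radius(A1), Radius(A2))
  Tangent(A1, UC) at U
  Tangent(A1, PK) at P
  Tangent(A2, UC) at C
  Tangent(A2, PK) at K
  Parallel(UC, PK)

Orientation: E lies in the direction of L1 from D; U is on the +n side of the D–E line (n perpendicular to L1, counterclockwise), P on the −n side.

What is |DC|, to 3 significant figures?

33.7

Tangency of A1 to both parallel lines with radius 11.9 puts U and P at D ± 11.9·n: U = (-1.68, 11.8), P = (1.68, -11.8). Equal radii place C and K the same way about E: C = E + 11.9·n = (29.5, 16.2), K = E − 11.9·n = (32.9, -7.34). Then |DC| = |C − D| = 33.7.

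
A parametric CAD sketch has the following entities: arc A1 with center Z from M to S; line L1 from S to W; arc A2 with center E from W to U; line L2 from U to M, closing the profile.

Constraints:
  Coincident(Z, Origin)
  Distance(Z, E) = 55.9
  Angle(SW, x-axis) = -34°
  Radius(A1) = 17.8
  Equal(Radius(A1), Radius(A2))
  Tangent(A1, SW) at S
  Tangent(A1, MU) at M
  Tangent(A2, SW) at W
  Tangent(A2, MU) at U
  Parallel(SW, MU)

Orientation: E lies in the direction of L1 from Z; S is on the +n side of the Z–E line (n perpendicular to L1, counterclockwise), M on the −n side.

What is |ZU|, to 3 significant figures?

58.7

The slot axis is L1's direction at -34.0°, so u = (cos -34.0°, sin -34.0°) = (0.829, -0.559) and n = (−sin -34.0°, cos -34.0°) = (0.559, 0.829). Z is at the origin and E lies 55.9 along u from Z, so E = 55.9·u = (46.3, -31.3). Tangency of A1 to both parallel lines with radius 17.8 puts S and M at Z ± 17.8·n: S = (9.95, 14.8), M = (-9.95, -14.8). Equal radii place W and U the same way about E: W = E + 17.8·n = (56.3, -16.5), U = E − 17.8·n = (36.4, -46.0). Then |ZU| = |U − Z| = 58.7.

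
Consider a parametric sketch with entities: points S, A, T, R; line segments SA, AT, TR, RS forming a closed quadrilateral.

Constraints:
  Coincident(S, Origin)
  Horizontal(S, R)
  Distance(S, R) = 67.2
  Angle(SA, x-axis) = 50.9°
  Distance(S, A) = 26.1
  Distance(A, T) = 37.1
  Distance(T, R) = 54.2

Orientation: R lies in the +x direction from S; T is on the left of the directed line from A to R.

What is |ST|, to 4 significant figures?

63.18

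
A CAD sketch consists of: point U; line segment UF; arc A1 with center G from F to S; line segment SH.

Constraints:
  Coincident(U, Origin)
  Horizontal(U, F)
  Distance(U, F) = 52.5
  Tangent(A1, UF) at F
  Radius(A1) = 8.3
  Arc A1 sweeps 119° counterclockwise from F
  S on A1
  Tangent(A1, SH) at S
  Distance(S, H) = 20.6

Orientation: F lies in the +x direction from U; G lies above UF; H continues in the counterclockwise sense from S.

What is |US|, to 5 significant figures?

61.017

Since A1 is tangent to UF there, GF ⟂ UF, so G = F + (0, 8.3) = (52.500, 8.3000). On A1, F sits at bearing -90° from G; a 119° counterclockwise sweep puts S at bearing 29°, so S = G + 8.3·(cos 29°, sin 29°) = (59.759, 12.324). Then |US| = |S − U| = 61.017.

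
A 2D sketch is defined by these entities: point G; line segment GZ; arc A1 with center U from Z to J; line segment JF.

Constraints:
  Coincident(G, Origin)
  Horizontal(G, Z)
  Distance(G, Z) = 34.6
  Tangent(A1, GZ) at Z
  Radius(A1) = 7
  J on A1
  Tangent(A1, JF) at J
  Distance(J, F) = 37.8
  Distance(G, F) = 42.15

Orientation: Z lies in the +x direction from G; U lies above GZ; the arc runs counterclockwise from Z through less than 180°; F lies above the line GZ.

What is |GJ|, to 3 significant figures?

41.5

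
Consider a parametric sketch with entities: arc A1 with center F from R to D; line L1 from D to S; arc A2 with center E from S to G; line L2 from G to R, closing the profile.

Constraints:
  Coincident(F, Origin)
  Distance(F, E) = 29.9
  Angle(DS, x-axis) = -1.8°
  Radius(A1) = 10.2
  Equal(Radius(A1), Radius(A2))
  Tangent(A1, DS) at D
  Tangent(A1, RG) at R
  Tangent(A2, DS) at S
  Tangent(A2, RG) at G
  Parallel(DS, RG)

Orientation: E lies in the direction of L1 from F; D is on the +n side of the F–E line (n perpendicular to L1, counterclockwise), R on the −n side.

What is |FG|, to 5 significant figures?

31.592

The slot axis is L1's direction at -1.8°, so u = (cos -1.8°, sin -1.8°) = (0.99951, -0.031411) and n = (−sin -1.8°, cos -1.8°) = (0.031411, 0.99951). F is at the origin and E lies 29.9 along u from F, so E = 29.9·u = (29.885, -0.93918). Tangency of A1 to both parallel lines with radius 10.2 puts D and R at F ± 10.2·n: D = (0.32039, 10.195), R = (-0.32039, -10.195). Equal radii place S and G the same way about E: S = E + 10.2·n = (30.206, 9.2558), G = E − 10.2·n = (29.565, -11.134). Then |FG| = |G − F| = 31.592.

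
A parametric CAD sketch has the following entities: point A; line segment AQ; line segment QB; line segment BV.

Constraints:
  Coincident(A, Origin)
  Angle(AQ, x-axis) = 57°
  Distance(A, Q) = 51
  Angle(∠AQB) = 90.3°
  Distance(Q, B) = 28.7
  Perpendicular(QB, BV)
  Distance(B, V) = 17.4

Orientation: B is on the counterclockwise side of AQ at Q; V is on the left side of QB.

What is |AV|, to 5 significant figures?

44.362

A is at the origin; AQ runs at 57.0° with length 51.0, so Q = 51.0·(cos 57.0°, sin 57.0°) = (27.777, 42.772). ∠AQB = 90.3°, so QB runs at 57.0° + (180° − 90.3°) = 146.70° from the x-axis; with |QB| = 28.7, B = Q + 28.7·(cos 146.70°, sin 146.70°) = (3.7889, 58.529). QB is perpendicular to BV; with |BV| = 17.4 on the left of QB, V = B + 17.4·(-0.54902, -0.83581) = (-5.7641, 43.986). Then |AV| = |V − A| = 44.362.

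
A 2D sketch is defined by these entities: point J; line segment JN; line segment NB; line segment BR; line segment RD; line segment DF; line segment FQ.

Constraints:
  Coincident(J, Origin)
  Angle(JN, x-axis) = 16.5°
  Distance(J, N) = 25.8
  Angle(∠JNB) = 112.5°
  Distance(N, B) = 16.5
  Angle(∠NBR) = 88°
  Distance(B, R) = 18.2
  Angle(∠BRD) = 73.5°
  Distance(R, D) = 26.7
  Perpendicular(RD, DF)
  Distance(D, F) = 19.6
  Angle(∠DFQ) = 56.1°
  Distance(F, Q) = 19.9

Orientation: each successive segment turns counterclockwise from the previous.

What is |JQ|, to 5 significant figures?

25.290

The perpendicularity gives DF at right angles to RD, so DF runs at 12.500°; with |DF| = 19.6, F = (33.221, 3.1819). ∠DFQ = 56.1° gives FQ at 136.40° from the x-axis; with |FQ| = 19.9, Q = (18.810, 16.905). Then |JQ| = |Q − J| = 25.290.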